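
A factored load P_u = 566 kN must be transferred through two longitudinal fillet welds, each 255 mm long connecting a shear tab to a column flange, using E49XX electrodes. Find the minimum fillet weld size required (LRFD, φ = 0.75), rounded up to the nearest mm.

E49XX → F_EXX = 490 MPa.
Total weld length L = 510 mm.
Required throat t_e = P_u / (φ × 0.6 F_EXX × L) = 566 / (0.75 × 0.6 × 490 × 510 × 10⁻³) = 5.033 mm.
Required leg w = t_e / 0.707 = 7.119 mm → use 8 mm.

w = 8 mm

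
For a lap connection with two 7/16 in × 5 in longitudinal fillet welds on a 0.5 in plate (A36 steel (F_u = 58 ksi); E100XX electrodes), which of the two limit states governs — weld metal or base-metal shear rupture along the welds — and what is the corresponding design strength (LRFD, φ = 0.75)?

E100XX → F_EXX = 100 ksi.
t_e = 0.707 × 0.4375 = 0.3093 in; L = 10 in.
Weld metal: φR_n = 0.75 × 0.6 × 100 × 0.3093 × 10 = 139.2 kip.
Base metal (shear rupture): φR_n = 0.75 × 0.6 × 58 × 0.5 × 10 = 130.5 kip.
Governing: base-metal shear rupture.

φR_n ≈ 130 kip (base-metal shear rupture governs)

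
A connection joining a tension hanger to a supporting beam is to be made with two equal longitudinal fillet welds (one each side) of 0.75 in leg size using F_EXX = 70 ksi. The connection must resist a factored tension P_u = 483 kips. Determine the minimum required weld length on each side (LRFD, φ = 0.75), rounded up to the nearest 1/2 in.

Throat t_e = 0.707 × 0.75 = 0.5302 in.
φr_n = 0.75 × 0.6 × 70 × 0.5302 = 16.7 kips/in.
L_req = P_u / φr_n = 483 / 16.7 = 28.92 in total.
Per side: 28.92 / 2 = 14.46 in.
Round up → use L = 14.5 in on each side.

L = 14.5 in on each side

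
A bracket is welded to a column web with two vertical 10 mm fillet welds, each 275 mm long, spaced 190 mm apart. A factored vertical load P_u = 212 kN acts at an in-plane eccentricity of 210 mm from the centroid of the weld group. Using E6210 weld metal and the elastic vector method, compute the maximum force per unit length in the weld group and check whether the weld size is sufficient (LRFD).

f_max ≈ 1150 N/mm; adequate

E62XX → F_EXX = 620 MPa.
Total weld length L_w = 550 mm. Treat welds as unit-width lines.
Polar moment about centroid: J = 2[d³/12 + d(b/2)²] = 2[275³/12 + 275×95²] = 8430000 mm³.
Direct shear f_v = P/L_w = 212×10³ / 550 = 385.5 N/mm (vertical).
Torsion M = P·e = 212×10³ × 210 = 44520000 N·mm.
Critical point at (x, y) = (95, 137.5) from centroid. f_tx = M·y/J = 726.2 N/mm; f_ty = M·x/J = 501.7 N/mm.
Resultant f_max = √[f_tx² + (f_v + f_ty)²] = √[726.2² + (385.5 + 501.7)²] = 1146 N/mm.
Capacity per unit length: φr_n = 0.75 × 0.6 × 620 × (0.707 × 10) = 1973 N/mm.
1146 ≤ 1973 → adequate.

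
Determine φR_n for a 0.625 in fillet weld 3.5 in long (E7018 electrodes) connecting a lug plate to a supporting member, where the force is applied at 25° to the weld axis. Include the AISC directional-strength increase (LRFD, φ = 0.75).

φR_n ≈ 55.4 kips

E70XX → F_EXX = 70 ksi.
t_e = 0.707 × 0.625 = 0.4419 in; A_we = 0.4419 × 3.5 = 1.547 in².
Directional factor: 1.0 + 0.5 sin^1.5(25°) = 1.137.
F_nw = 0.6 × 70 × 1.137 = 47.77 ksi.
φR_n = 0.75 × 47.77 × 1.547 = 55.41 kips.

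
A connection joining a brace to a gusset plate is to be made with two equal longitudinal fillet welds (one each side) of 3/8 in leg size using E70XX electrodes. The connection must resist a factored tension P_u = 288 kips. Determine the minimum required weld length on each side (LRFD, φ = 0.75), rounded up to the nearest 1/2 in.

L = 17.5 in on each side

E70XX → F_EXX = 70 ksi.
Throat t_e = 0.707 × 0.375 = 0.2651 in.
φr_n = 0.75 × 0.6 × 70 × 0.2651 = 8.351 kips/in.
L_req = P_u / φr_n = 288 / 8.351 = 34.49 in total.
Per side: 34.49 / 2 = 17.24 in.
Round up → use L = 17.5 in on each side.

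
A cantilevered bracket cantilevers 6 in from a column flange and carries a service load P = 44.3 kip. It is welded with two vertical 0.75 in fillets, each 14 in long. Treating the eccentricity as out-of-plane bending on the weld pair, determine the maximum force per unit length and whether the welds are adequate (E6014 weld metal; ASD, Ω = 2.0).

E60XX → F_EXX = 60 ksi.
L_w = 2 × 14 = 28 in; section modulus (unit throat) S = 2 × L²/6 = 65.33 in².
Direct shear f_v = P/L_w = 44.3/28 = 1.582 kip/in.
Moment M = P × e = 44.3 × 6 = 265.8 kip·in; bending f_b = M/S = 4.068 kip/in.
f_max = √(f_v² + f_b²) = √(1.582² + 4.068²) = 4.365 kip/in.
r_n/Ω = (1/2.0) × 0.6 × 60 × (0.707 × 0.75) = 9.544 kip/in → adequate.

f_max ≈ 4.37 kip/in; adequate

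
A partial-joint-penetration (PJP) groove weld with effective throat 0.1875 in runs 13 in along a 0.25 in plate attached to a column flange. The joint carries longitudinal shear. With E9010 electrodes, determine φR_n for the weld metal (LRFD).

E90XX → F_EXX = 90 ksi.
Effective throat (given) t_e = 0.1875 in.
A_we = 0.1875 × 13 = 2.438 in².
F_nw = 0.6 F_EXX = 54 ksi.
φR_n = 0.75 × 54 × 2.438 = 98.72 kips.

φR_n ≈ 98.7 kips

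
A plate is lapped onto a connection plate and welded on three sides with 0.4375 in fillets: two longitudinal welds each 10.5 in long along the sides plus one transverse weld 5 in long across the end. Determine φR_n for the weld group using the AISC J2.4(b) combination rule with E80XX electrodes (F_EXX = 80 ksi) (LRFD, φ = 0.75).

φR_n ≈ 290 kips

t_e = 0.707 × 0.4375 = 0.3093 in.
R_nwl = 0.6 × 80 × 0.3093 × 21 = 311.8 kips (longitudinal, 2 welds).
R_nwt = 0.6 × 80 × 0.3093 × 5 = 74.23 kips (transverse, base value).
(i) R_nwl + R_nwt = 386 kips; (ii) 0.85 R_nwl + 1.5 R_nwt = 376.4 kips.
R_n = max = 386 kips [governs: (i)]; φR_n = 289.5 kips.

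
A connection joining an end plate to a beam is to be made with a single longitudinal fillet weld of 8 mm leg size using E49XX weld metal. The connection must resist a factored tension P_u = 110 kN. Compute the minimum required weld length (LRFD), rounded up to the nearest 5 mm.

E49XX → F_EXX = 490 MPa.
Throat t_e = 0.707 × 8 = 5.656 mm.
φr_n = 0.75 × 0.6 × 490 × 5.656 × 10⁻³ = 1.247 kN/mm.
L_req = P_u / φr_n = 110 / 1.247 = 88.2 mm total.
Round up → use L = 90 mm.

L = 90 mm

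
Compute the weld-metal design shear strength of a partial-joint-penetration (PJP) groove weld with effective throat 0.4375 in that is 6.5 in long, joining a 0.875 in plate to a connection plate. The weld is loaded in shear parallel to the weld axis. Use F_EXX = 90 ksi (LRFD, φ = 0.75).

φR_n ≈ 115 kip

Effective throat (given) t_e = 0.4375 in.
A_we = 0.4375 × 6.5 = 2.844 in².
F_nw = 0.6 F_EXX = 54 ksi.
φR_n = 0.75 × 54 × 2.844 = 115.2 kip.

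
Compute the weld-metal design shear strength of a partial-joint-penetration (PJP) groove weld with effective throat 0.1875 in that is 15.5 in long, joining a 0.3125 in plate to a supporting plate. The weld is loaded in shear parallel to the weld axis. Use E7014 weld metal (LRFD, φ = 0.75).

φR_n ≈ 91.5 kips

E70XX → F_EXX = 70 ksi.
Effective throat (given) t_e = 0.1875 in.
A_we = 0.1875 × 15.5 = 2.906 in².
F_nw = 0.6 F_EXX = 42 ksi.
φR_n = 0.75 × 42 × 2.906 = 91.55 kips.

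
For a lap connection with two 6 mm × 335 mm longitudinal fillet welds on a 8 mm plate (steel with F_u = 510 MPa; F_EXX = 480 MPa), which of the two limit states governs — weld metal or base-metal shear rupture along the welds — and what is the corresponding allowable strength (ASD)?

R_n/Ω ≈ 409 kN (weld metal governs)

t_e = 0.707 × 6 = 4.242 mm; L = 670 mm.
Weld metal: R_n/Ω = (1/2.0) × 0.6 × 480 × 4.242 × 670 × 10⁻³ = 409.3 kN.
Base metal (shear rupture): R_n/Ω = (1/2.0) × 0.6 × 510 × 8 × 670 × 10⁻³ = 820.1 kN.
Governing: weld metal.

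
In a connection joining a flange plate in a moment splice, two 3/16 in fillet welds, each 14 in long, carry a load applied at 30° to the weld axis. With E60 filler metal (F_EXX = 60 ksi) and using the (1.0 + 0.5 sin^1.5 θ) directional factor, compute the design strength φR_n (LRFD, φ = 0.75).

t_e = 0.707 × 0.1875 = 0.1326 in; A_we = 0.1326 × 28 = 3.712 in².
Directional factor: 1.0 + 0.5 sin^1.5(30°) = 1.177.
F_nw = 0.6 × 60 × 1.177 = 42.36 ksi.
φR_n = 0.75 × 42.36 × 3.712 = 117.9 kips.

φR_n ≈ 118 kips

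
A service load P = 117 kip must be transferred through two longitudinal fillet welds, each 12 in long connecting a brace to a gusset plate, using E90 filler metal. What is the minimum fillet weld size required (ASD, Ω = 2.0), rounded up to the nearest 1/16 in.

E90XX → F_EXX = 90 ksi.
Total weld length L = 24 in.
Required throat t_e = P × Ω / (0.6 F_EXX × L) = 117 × 2.0 / (0.6 × 90 × 24) = 0.1806 in.
Required leg w = t_e / 0.707 = 0.2554 in → use 5/16 in.

w = 5/16 in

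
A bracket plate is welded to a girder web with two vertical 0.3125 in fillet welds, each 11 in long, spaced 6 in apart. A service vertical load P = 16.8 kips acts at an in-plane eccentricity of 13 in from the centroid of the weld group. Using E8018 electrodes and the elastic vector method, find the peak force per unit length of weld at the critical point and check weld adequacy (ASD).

f_max ≈ 3.69 kip/in; adequate

E80XX → F_EXX = 80 ksi.
Total weld length L_w = 22 in. Treat welds as unit-width lines.
Polar moment about centroid: J = 2[d³/12 + d(b/2)²] = 2[11³/12 + 11×3²] = 419.8 in³.
Direct shear f_v = P/L_w = 16.8 / 22 = 0.7636 kip/in (vertical).
Torsion M = P·e = 16.8 × 13 = 218.4 kip·in.
Critical point at (x, y) = (3, 5.5) from centroid. f_tx = M·y/J = 2.861 kip/in; f_ty = M·x/J = 1.561 kip/in.
Resultant f_max = √[f_tx² + (f_v + f_ty)²] = √[2.861² + (0.7636 + 1.561)²] = 3.686 kip/in.
Capacity per unit length: r_n/Ω = (1/2.0) × 0.6 × 80 × (0.707 × 0.3125) = 5.302 kip/in.
3.686 ≤ 5.302 → adequate.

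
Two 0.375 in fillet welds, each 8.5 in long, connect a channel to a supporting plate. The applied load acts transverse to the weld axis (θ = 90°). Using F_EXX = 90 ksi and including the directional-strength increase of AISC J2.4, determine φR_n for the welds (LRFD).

φR_n ≈ 274 kips

t_e = 0.707 × 0.375 = 0.2651 in; A_we = 0.2651 × 17 = 4.507 in².
Directional factor: 1.0 + 0.5 sin^1.5(90°) = 1.5.
F_nw = 0.6 × 90 × 1.5 = 81 ksi.
φR_n = 0.75 × 81 × 4.507 = 273.8 kips.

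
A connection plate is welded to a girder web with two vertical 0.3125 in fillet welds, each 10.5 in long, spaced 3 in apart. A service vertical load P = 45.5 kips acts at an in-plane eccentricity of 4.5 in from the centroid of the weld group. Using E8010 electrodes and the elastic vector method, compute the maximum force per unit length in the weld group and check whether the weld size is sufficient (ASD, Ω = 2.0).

f_max ≈ 5.65 kip/in; NOT adequate

E80XX → F_EXX = 80 ksi.
Total weld length L_w = 21 in. Treat welds as unit-width lines.
Polar moment about centroid: J = 2[d³/12 + d(b/2)²] = 2[10.5³/12 + 10.5×1.5²] = 240.2 in³.
Direct shear f_v = P/L_w = 45.5 / 21 = 2.167 kip/in (vertical).
Torsion M = P·e = 45.5 × 4.5 = 204.75 kip·in.
Critical point at (x, y) = (1.5, 5.25) from centroid. f_tx = M·y/J = 4.475 kip/in; f_ty = M·x/J = 1.279 kip/in.
Resultant f_max = √[f_tx² + (f_v + f_ty)²] = √[4.475² + (2.167 + 1.279)²] = 5.648 kip/in.
Capacity per unit length: r_n/Ω = (1/2.0) × 0.6 × 80 × (0.707 × 0.3125) = 5.302 kip/in.
5.648 > 5.302 → NOT adequate.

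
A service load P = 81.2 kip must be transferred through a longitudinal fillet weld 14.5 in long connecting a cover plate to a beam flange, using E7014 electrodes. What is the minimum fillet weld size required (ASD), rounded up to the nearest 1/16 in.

w = 7/16 in

E70XX → F_EXX = 70 ksi.
Total weld length L = 14.5 in.
Required throat t_e = P × Ω / (0.6 F_EXX × L) = 81.2 × 2.0 / (0.6 × 70 × 14.5) = 0.2667 in.
Required leg w = t_e / 0.707 = 0.3772 in → use 7/16 in.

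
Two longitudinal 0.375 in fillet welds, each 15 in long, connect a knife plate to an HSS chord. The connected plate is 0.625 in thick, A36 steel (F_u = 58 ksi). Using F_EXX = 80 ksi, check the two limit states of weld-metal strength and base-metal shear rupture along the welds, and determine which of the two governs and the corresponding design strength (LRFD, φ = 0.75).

φR_n ≈ 286 kips (weld metal governs)

t_e = 0.707 × 0.375 = 0.2651 in; L = 30 in.
Weld metal: φR_n = 0.75 × 0.6 × 80 × 0.2651 × 30 = 286.3 kips.
Base metal (shear rupture): φR_n = 0.75 × 0.6 × 58 × 0.625 × 30 = 489.4 kips.
Governing: weld metal.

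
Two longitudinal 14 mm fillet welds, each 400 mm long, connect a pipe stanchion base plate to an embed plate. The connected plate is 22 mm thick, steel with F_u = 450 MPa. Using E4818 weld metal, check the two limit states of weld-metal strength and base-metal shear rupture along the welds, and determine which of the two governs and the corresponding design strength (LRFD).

φR_n ≈ 1710 kN (weld metal governs)

E48XX → F_EXX = 480 MPa.
t_e = 0.707 × 14 = 9.898 mm; L = 800 mm.
Weld metal: φR_n = 0.75 × 0.6 × 480 × 9.898 × 800 × 10⁻³ = 1710 kN.
Base metal (shear rupture): φR_n = 0.75 × 0.6 × 450 × 22 × 800 × 10⁻³ = 3564 kN.
Governing: weld metal.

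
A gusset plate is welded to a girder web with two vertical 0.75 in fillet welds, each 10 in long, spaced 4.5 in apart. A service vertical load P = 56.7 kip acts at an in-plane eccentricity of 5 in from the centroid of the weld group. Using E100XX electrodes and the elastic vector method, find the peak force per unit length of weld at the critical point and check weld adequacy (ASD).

E100XX → F_EXX = 100 ksi.
Total weld length L_w = 20 in. Treat welds as unit-width lines.
Polar moment about centroid: J = 2[d³/12 + d(b/2)²] = 2[10³/12 + 10×2.25²] = 267.9 in³.
Direct shear f_v = P/L_w = 56.7 / 20 = 2.835 kip/in (vertical).
Torsion M = P·e = 56.7 × 5 = 283.5 kip·in.
Critical point at (x, y) = (2.25, 5) from centroid. f_tx = M·y/J = 5.291 kip/in; f_ty = M·x/J = 2.381 kip/in.
Resultant f_max = √[f_tx² + (f_v + f_ty)²] = √[5.291² + (2.835 + 2.381)²] = 7.43 kip/in.
Capacity per unit length: r_n/Ω = (1/2.0) × 0.6 × 100 × (0.707 × 0.75) = 15.91 kip/in.
7.43 ≤ 15.91 → adequate.

f_max ≈ 7.43 kip/in; adequate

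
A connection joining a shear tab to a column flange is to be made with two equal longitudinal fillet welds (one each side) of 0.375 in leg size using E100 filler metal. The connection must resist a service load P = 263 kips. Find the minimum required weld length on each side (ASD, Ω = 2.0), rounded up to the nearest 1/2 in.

E100XX → F_EXX = 100 ksi.
Throat t_e = 0.707 × 0.375 = 0.2651 in.
r_n/Ω = (0.6 × 100 × 0.2651) / 2.0 = 7.954 kip/in.
L_req = P / (r_n/Ω) = 263 / 7.954 = 33.07 in total.
Per side: 33.07 / 2 = 16.53 in.
Round up → use L = 17 in on each side.

L = 17 in on each side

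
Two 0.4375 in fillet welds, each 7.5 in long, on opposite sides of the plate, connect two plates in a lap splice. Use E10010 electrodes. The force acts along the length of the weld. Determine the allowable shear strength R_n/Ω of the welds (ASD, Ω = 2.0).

R_n/Ω ≈ 139 kip

E100XX → F_EXX = 100 ksi.
Effective throat t_e = 0.707 × 0.4375 = 0.3093 in.
Total length L = 15 in; A_we = 0.3093 × 15 = 4.64 in².
F_nw = 0.6 F_EXX = 0.6 × 100 = 60 ksi.
R_n = 60 × 4.64 = 278.4 kip; R_n/Ω = 278.4/2.0 = 139.2 kip.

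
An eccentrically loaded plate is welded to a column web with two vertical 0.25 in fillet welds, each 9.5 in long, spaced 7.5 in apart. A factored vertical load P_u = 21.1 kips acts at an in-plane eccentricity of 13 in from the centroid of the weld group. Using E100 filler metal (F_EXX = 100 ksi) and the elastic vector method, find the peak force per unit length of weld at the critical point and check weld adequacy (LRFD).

Total weld length L_w = 19 in. Treat welds as unit-width lines.
Polar moment about centroid: J = 2[d³/12 + d(b/2)²] = 2[9.5³/12 + 9.5×3.75²] = 410.1 in³.
Direct shear f_v = P/L_w = 21.1 / 19 = 1.111 kip/in (vertical).
Torsion M = P·e = 21.1 × 13 = 274.3 kip·in.
Critical point at (x, y) = (3.75, 4.75) from centroid. f_tx = M·y/J = 3.177 kip/in; f_ty = M·x/J = 2.508 kip/in.
Resultant f_max = √[f_tx² + (f_v + f_ty)²] = √[3.177² + (1.111 + 2.508)²] = 4.816 kip/in.
Capacity per unit length: φr_n = 0.75 × 0.6 × 100 × (0.707 × 0.25) = 7.954 kip/in.
4.816 ≤ 7.954 → adequate.

f_max ≈ 4.82 kip/in; adequate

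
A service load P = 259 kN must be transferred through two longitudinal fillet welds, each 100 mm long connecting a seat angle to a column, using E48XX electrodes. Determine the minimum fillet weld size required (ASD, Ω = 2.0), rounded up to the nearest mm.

E48XX → F_EXX = 480 MPa.
Total weld length L = 200 mm.
Required throat t_e = P × Ω / (0.6 F_EXX × L) = 259 × 2.0 / (0.6 × 480 × 200 × 10⁻³) = 8.993 mm.
Required leg w = t_e / 0.707 = 12.72 mm → use 13 mm.

w = 13 mm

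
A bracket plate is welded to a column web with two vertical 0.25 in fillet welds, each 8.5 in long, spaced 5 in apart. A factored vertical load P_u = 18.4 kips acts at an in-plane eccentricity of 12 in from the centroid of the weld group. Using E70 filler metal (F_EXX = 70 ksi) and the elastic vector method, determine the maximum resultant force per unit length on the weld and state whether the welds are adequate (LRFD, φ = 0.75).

f_max ≈ 5.84 kip/in; NOT adequate

Total weld length L_w = 17 in. Treat welds as unit-width lines.
Polar moment about centroid: J = 2[d³/12 + d(b/2)²] = 2[8.5³/12 + 8.5×2.5²] = 208.6 in³.
Direct shear f_v = P/L_w = 18.4 / 17 = 1.082 kip/in (vertical).
Torsion M = P·e = 18.4 × 12 = 220.8 kip·in.
Critical point at (x, y) = (2.5, 4.25) from centroid. f_tx = M·y/J = 4.498 kip/in; f_ty = M·x/J = 2.646 kip/in.
Resultant f_max = √[f_tx² + (f_v + f_ty)²] = √[4.498² + (1.082 + 2.646)²] = 5.843 kip/in.
Capacity per unit length: φr_n = 0.75 × 0.6 × 70 × (0.707 × 0.25) = 5.568 kip/in.
5.843 > 5.568 → NOT adequate.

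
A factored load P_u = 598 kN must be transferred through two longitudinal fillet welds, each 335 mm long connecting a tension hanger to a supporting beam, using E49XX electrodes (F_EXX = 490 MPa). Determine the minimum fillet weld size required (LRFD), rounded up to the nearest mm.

w = 6 mm

Total weld length L = 670 mm.
Required throat t_e = P_u / (φ × 0.6 F_EXX × L) = 598 / (0.75 × 0.6 × 490 × 670 × 10⁻³) = 4.048 mm.
Required leg w = t_e / 0.707 = 5.725 mm → use 6 mm.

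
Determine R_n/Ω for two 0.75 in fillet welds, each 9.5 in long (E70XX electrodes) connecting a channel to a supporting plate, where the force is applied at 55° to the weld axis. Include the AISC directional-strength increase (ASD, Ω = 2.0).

R_n/Ω ≈ 290 kip

E70XX → F_EXX = 70 ksi.
t_e = 0.707 × 0.75 = 0.5302 in; A_we = 0.5302 × 19 = 10.07 in².
Directional factor: 1.0 + 0.5 sin^1.5(55°) = 1.371.
F_nw = 0.6 × 70 × 1.371 = 57.57 ksi.
R_n/Ω = (57.57 × 10.07) / 2.0 = 290 kip.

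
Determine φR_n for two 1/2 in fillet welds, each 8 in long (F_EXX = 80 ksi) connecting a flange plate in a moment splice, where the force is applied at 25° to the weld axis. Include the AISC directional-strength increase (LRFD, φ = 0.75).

φR_n ≈ 232 kip

t_e = 0.707 × 0.5 = 0.3535 in; A_we = 0.3535 × 16 = 5.656 in².
Directional factor: 1.0 + 0.5 sin^1.5(25°) = 1.137.
F_nw = 0.6 × 80 × 1.137 = 54.59 ksi.
φR_n = 0.75 × 54.59 × 5.656 = 231.6 kip.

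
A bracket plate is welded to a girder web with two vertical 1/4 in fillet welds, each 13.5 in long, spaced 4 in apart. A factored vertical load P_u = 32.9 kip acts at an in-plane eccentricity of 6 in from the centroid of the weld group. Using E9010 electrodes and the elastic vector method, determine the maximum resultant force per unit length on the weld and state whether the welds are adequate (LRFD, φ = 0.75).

E90XX → F_EXX = 90 ksi.
Total weld length L_w = 27 in. Treat welds as unit-width lines.
Polar moment about centroid: J = 2[d³/12 + d(b/2)²] = 2[13.5³/12 + 13.5×2²] = 518.1 in³.
Direct shear f_v = P/L_w = 32.9 / 27 = 1.219 kip/in (vertical).
Torsion M = P·e = 32.9 × 6 = 197.4 kip·in.
Critical point at (x, y) = (2, 6.75) from centroid. f_tx = M·y/J = 2.572 kip/in; f_ty = M·x/J = 0.7621 kip/in.
Resultant f_max = √[f_tx² + (f_v + f_ty)²] = √[2.572² + (1.219 + 0.7621)²] = 3.246 kip/in.
Capacity per unit length: φr_n = 0.75 × 0.6 × 90 × (0.707 × 0.25) = 7.158 kip/in.
3.246 ≤ 7.158 → adequate.

f_max ≈ 3.25 kip/in; adequate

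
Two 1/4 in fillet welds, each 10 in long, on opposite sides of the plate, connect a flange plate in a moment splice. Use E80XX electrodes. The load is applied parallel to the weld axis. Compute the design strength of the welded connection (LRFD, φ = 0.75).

E80XX → F_EXX = 80 ksi.
Effective throat t_e = 0.707 × 0.25 = 0.1767 in.
Total length L = 20 in; A_we = 0.1767 × 20 = 3.535 in².
F_nw = 0.6 F_EXX = 0.6 × 80 = 48 ksi.
φR_n = 0.75 × 48 × 3.535 = 127.3 kips.

φR_n ≈ 127 kips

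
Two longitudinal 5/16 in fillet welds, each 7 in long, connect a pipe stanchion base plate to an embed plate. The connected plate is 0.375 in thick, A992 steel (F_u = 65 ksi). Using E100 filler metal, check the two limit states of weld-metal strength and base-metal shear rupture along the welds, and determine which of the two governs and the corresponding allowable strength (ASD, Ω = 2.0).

E100XX → F_EXX = 100 ksi.
t_e = 0.707 × 0.3125 = 0.2209 in; L = 14 in.
Weld metal: R_n/Ω = (1/2.0) × 0.6 × 100 × 0.2209 × 14 = 92.79 kips.
Base metal (shear rupture): R_n/Ω = (1/2.0) × 0.6 × 65 × 0.375 × 14 = 102.4 kips.
Governing: weld metal.

R_n/Ω ≈ 92.8 kips (weld metal governs)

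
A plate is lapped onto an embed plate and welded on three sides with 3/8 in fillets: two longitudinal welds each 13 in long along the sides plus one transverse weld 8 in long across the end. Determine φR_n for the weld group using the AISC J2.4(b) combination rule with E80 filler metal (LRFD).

φR_n ≈ 325 kips

E80XX → F_EXX = 80 ksi.
t_e = 0.707 × 0.375 = 0.2651 in.
R_nwl = 0.6 × 80 × 0.2651 × 26 = 330.9 kips (longitudinal, 2 welds).
R_nwt = 0.6 × 80 × 0.2651 × 8 = 101.8 kips (transverse, base value).
(i) R_nwl + R_nwt = 432.7 kips; (ii) 0.85 R_nwl + 1.5 R_nwt = 434 kips.
R_n = max = 434 kips [governs: (ii)]; φR_n = 325.5 kips.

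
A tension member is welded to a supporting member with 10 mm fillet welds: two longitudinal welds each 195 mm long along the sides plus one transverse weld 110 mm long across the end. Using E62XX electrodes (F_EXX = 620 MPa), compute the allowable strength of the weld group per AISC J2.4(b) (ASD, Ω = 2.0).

t_e = 0.707 × 10 = 7.07 mm.
R_nwl = 0.6 × 620 × 7.07 × 390 × 10⁻³ = 1026 kN (longitudinal, 2 welds).
R_nwt = 0.6 × 620 × 7.07 × 110 × 10⁻³ = 289.3 kN (transverse, base value).
(i) R_nwl + R_nwt = 1315 kN; (ii) 0.85 R_nwl + 1.5 R_nwt = 1306 kN.
R_n = max = 1315 kN [governs: (i)]; R_n/Ω = 657.5 kN.

R_n/Ω ≈ 658 kN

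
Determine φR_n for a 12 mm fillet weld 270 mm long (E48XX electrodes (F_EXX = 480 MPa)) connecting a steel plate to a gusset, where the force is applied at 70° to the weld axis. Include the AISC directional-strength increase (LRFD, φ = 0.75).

φR_n ≈ 720 kN

t_e = 0.707 × 12 = 8.484 mm; A_we = 8.484 × 270 = 2291 mm².
Directional factor: 1.0 + 0.5 sin^1.5(70°) = 1.455.
F_nw = 0.6 × 480 × 1.455 = 419.2 MPa.
φR_n = 0.75 × 419.2 × 2291 × 10⁻³ = 720.1 kN.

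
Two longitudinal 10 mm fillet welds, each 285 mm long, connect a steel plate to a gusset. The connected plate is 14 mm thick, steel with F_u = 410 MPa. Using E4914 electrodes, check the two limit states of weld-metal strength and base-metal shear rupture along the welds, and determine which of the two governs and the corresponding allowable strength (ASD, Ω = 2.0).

R_n/Ω ≈ 592 kN (weld metal governs)

E49XX → F_EXX = 490 MPa.
t_e = 0.707 × 10 = 7.07 mm; L = 570 mm.
Weld metal: R_n/Ω = (1/2.0) × 0.6 × 490 × 7.07 × 570 × 10⁻³ = 592.4 kN.
Base metal (shear rupture): R_n/Ω = (1/2.0) × 0.6 × 410 × 14 × 570 × 10⁻³ = 981.5 kN.
Governing: weld metal.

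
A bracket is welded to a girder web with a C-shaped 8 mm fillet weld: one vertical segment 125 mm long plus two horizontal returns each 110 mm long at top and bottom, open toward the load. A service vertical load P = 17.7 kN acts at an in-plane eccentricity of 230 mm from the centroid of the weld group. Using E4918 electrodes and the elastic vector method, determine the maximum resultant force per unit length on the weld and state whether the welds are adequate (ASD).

f_max ≈ 309 N/mm; adequate

E49XX → F_EXX = 490 MPa.
Total weld length L_w = 345 mm. Treat welds as unit-width lines.
Centroid: x̄ = 2×110×55 / 345 = 35.07 mm from the vertical weld.
Polar moment about centroid: J = I_x + I_y = [125³/12 + 2×110×62.5²] + [125×35.07² + 2(110³/12 + 110×19.93²)] = 1485000 mm³.
Direct shear f_v = P/L_w = 17.7×10³ / 345 = 51.3 N/mm (vertical).
Torsion M = P·e = 17.7×10³ × 230 = 4071000 N·mm.
Critical point at (x, y) = (74.93, 62.5) from centroid. f_tx = M·y/J = 171.3 N/mm; f_ty = M·x/J = 205.4 N/mm.
Resultant f_max = √[f_tx² + (f_v + f_ty)²] = √[171.3² + (51.3 + 205.4)²] = 308.6 N/mm.
Capacity per unit length: r_n/Ω = (1/2.0) × 0.6 × 490 × (0.707 × 8) = 831.4 N/mm.
308.6 ≤ 831.4 → adequate.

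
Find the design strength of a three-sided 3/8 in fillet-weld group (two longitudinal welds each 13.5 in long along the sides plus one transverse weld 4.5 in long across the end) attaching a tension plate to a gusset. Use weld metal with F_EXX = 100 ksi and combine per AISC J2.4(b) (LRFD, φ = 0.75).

t_e = 0.707 × 0.375 = 0.2651 in.
R_nwl = 0.6 × 100 × 0.2651 × 27 = 429.5 kips (longitudinal, 2 welds).
R_nwt = 0.6 × 100 × 0.2651 × 4.5 = 71.58 kips (transverse, base value).
(i) R_nwl + R_nwt = 501.1 kips; (ii) 0.85 R_nwl + 1.5 R_nwt = 472.5 kips.
R_n = max = 501.1 kips [governs: (i)]; φR_n = 375.8 kips.

φR_n ≈ 376 kips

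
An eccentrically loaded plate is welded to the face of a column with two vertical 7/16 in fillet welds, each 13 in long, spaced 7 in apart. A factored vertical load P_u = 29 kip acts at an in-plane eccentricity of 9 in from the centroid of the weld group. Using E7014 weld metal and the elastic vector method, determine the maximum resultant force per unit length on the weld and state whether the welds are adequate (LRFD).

f_max ≈ 3.48 kip/in; adequate

E70XX → F_EXX = 70 ksi.
Total weld length L_w = 26 in. Treat welds as unit-width lines.
Polar moment about centroid: J = 2[d³/12 + d(b/2)²] = 2[13³/12 + 13×3.5²] = 684.7 in³.
Direct shear f_v = P/L_w = 29 / 26 = 1.115 kip/in (vertical).
Torsion M = P·e = 29 × 9 = 261 kip·in.
Critical point at (x, y) = (3.5, 6.5) from centroid. f_tx = M·y/J = 2.478 kip/in; f_ty = M·x/J = 1.334 kip/in.
Resultant f_max = √[f_tx² + (f_v + f_ty)²] = √[2.478² + (1.115 + 1.334)²] = 3.484 kip/in.
Capacity per unit length: φr_n = 0.75 × 0.6 × 70 × (0.707 × 0.4375) = 9.743 kip/in.
3.484 ≤ 9.743 → adequate.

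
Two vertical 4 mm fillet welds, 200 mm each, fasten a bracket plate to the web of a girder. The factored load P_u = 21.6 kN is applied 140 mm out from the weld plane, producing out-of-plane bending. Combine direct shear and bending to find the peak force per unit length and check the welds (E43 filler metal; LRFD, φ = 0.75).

f_max ≈ 233 N/mm; adequate

E43XX → F_EXX = 430 MPa.
L_w = 2 × 200 = 400 mm; section modulus (unit throat) S = 2 × L²/6 = 13330 mm².
Direct shear f_v = P/L_w = 21.6×10³/400 = 54 N/mm.
Moment M = P × e = 21.6×10³ × 140 = 3024000 N·mm; bending f_b = M/S = 226.8 N/mm.
f_max = √(f_v² + f_b²) = √(54² + 226.8²) = 233.1 N/mm.
φr_n = 0.75 × 0.6 × 430 × (0.707 × 4) = 547.2 N/mm → adequate.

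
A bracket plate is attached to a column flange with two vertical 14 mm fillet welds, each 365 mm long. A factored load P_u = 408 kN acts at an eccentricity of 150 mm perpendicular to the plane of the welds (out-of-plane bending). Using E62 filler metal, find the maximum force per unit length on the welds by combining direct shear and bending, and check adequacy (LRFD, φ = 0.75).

f_max ≈ 1490 N/mm; adequate

E62XX → F_EXX = 620 MPa.
L_w = 2 × 365 = 730 mm; section modulus (unit throat) S = 2 × L²/6 = 44410 mm².
Direct shear f_v = P/L_w = 408×10³/730 = 558.9 N/mm.
Moment M = P × e = 408×10³ × 150 = 61200000 N·mm; bending f_b = M/S = 1378 N/mm.
f_max = √(f_v² + f_b²) = √(558.9² + 1378²) = 1487 N/mm.
φr_n = 0.75 × 0.6 × 620 × (0.707 × 14) = 2762 N/mm → adequate.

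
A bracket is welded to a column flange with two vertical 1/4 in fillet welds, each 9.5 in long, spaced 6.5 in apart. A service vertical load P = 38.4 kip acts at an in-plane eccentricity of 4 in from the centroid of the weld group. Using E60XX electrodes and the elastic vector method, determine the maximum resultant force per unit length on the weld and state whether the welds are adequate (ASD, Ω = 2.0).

f_max ≈ 4.07 kip/in; NOT adequate

E60XX → F_EXX = 60 ksi.
Total weld length L_w = 19 in. Treat welds as unit-width lines.
Polar moment about centroid: J = 2[d³/12 + d(b/2)²] = 2[9.5³/12 + 9.5×3.25²] = 343.6 in³.
Direct shear f_v = P/L_w = 38.4 / 19 = 2.021 kip/in (vertical).
Torsion M = P·e = 38.4 × 4 = 153.6 kip·in.
Critical point at (x, y) = (3.25, 4.75) from centroid. f_tx = M·y/J = 2.124 kip/in; f_ty = M·x/J = 1.453 kip/in.
Resultant f_max = √[f_tx² + (f_v + f_ty)²] = √[2.124² + (2.021 + 1.453)²] = 4.072 kip/in.
Capacity per unit length: r_n/Ω = (1/2.0) × 0.6 × 60 × (0.707 × 0.25) = 3.181 kip/in.
4.072 > 3.181 → NOT adequate.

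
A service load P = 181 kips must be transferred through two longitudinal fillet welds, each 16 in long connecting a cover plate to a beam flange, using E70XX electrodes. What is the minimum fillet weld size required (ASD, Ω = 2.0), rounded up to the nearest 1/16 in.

E70XX → F_EXX = 70 ksi.
Total weld length L = 32 in.
Required throat t_e = P × Ω / (0.6 F_EXX × L) = 181 × 2.0 / (0.6 × 70 × 32) = 0.2693 in.
Required leg w = t_e / 0.707 = 0.381 in → use 7/16 in.

w = 7/16 in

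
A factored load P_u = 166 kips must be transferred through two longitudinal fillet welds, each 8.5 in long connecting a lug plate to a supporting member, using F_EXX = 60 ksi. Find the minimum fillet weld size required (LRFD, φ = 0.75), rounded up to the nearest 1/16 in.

Total weld length L = 17 in.
Required throat t_e = P_u / (φ × 0.6 F_EXX × L) = 166 / (0.75 × 0.6 × 60 × 17) = 0.3617 in.
Required leg w = t_e / 0.707 = 0.5115 in → use 9/16 in.

w = 9/16 in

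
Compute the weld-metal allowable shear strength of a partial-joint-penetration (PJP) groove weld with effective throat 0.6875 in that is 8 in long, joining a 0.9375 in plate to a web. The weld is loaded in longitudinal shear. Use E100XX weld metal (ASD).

R_n/Ω ≈ 165 kip

E100XX → F_EXX = 100 ksi.
Effective throat (given) t_e = 0.6875 in.
A_we = 0.6875 × 8 = 5.5 in².
F_nw = 0.6 F_EXX = 60 ksi.
R_n/Ω = (60 × 5.5) / 2.0 = 165 kip.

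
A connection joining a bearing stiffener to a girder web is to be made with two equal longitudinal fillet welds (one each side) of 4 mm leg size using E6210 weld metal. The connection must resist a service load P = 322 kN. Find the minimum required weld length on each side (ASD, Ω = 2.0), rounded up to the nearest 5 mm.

E62XX → F_EXX = 620 MPa.
Throat t_e = 0.707 × 4 = 2.828 mm.
r_n/Ω = (0.6 × 620 × 2.828) / 2.0 = 526 N/mm = 0.526 kN/mm.
L_req = P / (r_n/Ω) = 322 / 0.526 = 612.2 mm total.
Per side: 612.2 / 2 = 306.1 mm.
Round up → use L = 310 mm on each side.

L = 310 mm on each side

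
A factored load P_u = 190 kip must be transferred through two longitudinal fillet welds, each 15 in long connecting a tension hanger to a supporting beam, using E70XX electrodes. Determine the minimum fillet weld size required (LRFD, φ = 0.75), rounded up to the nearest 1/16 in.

w = 5/16 in

E70XX → F_EXX = 70 ksi.
Total weld length L = 30 in.
Required throat t_e = P_u / (φ × 0.6 F_EXX × L) = 190 / (0.75 × 0.6 × 70 × 30) = 0.2011 in.
Required leg w = t_e / 0.707 = 0.2844 in → use 5/16 in.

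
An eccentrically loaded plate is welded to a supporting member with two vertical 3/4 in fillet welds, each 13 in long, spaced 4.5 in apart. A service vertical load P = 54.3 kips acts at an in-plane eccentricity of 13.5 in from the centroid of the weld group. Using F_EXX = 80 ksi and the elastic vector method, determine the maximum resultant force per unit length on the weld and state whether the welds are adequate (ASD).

f_max ≈ 11 kip/in; adequate

Total weld length L_w = 26 in. Treat welds as unit-width lines.
Polar moment about centroid: J = 2[d³/12 + d(b/2)²] = 2[13³/12 + 13×2.25²] = 497.8 in³.
Direct shear f_v = P/L_w = 54.3 / 26 = 2.088 kip/in (vertical).
Torsion M = P·e = 54.3 × 13.5 = 733.05 kip·in.
Critical point at (x, y) = (2.25, 6.5) from centroid. f_tx = M·y/J = 9.572 kip/in; f_ty = M·x/J = 3.313 kip/in.
Resultant f_max = √[f_tx² + (f_v + f_ty)²] = √[9.572² + (2.088 + 3.313)²] = 10.99 kip/in.
Capacity per unit length: r_n/Ω = (1/2.0) × 0.6 × 80 × (0.707 × 0.75) = 12.73 kip/in.
10.99 ≤ 12.73 → adequate.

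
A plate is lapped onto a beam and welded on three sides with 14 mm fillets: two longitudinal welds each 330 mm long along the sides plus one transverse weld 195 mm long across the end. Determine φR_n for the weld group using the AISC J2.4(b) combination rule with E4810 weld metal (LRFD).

E48XX → F_EXX = 480 MPa.
t_e = 0.707 × 14 = 9.898 mm.
R_nwl = 0.6 × 480 × 9.898 × 660 × 10⁻³ = 1881 kN (longitudinal, 2 welds).
R_nwt = 0.6 × 480 × 9.898 × 195 × 10⁻³ = 555.9 kN (transverse, base value).
(i) R_nwl + R_nwt = 2437 kN; (ii) 0.85 R_nwl + 1.5 R_nwt = 2433 kN.
R_n = max = 2437 kN [governs: (i)]; φR_n = 1828 kN.

φR_n ≈ 1830 kN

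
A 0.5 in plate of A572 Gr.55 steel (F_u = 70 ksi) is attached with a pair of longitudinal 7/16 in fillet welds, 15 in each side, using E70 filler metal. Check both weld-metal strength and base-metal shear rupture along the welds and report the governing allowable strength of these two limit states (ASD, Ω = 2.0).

E70XX → F_EXX = 70 ksi.
t_e = 0.707 × 0.4375 = 0.3093 in; L = 30 in.
Weld metal: R_n/Ω = (1/2.0) × 0.6 × 70 × 0.3093 × 30 = 194.9 kips.
Base metal (shear rupture): R_n/Ω = (1/2.0) × 0.6 × 70 × 0.5 × 30 = 315 kips.
Governing: weld metal.

R_n/Ω ≈ 195 kips (weld metal governs)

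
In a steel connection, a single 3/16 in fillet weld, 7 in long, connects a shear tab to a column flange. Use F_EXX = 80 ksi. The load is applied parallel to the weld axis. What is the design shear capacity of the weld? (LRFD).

Effective throat t_e = 0.707 × 0.1875 = 0.1326 in.
Total length L = 7 in; A_we = 0.1326 × 7 = 0.9279 in².
F_nw = 0.6 F_EXX = 0.6 × 80 = 48 ksi.
φR_n = 0.75 × 48 × 0.9279 = 33.41 kip.

φR_n ≈ 33.4 kip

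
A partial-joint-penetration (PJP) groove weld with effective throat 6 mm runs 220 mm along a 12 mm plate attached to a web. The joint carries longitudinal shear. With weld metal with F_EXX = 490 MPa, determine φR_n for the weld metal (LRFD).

Effective throat (given) t_e = 6 mm.
A_we = 6 × 220 = 1320 mm².
F_nw = 0.6 F_EXX = 294 MPa.
φR_n = 0.75 × 294 × 1320 × 10⁻³ = 291.1 kN.

φR_n ≈ 291 kN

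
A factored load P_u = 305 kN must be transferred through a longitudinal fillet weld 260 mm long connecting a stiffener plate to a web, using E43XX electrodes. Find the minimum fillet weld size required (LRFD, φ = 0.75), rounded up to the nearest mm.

E43XX → F_EXX = 430 MPa.
Total weld length L = 260 mm.
Required throat t_e = P_u / (φ × 0.6 F_EXX × L) = 305 / (0.75 × 0.6 × 430 × 260 × 10⁻³) = 6.062 mm.
Required leg w = t_e / 0.707 = 8.575 mm → use 9 mm.

w = 9 mm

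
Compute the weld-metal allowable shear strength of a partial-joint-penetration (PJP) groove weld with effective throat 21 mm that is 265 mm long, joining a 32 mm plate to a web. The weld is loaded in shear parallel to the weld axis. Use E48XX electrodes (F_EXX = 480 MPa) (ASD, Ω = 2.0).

R_n/Ω ≈ 801 kN

Effective throat (given) t_e = 21 mm.
A_we = 21 × 265 = 5565 mm².
F_nw = 0.6 F_EXX = 288 MPa.
R_n/Ω = (288 × 5565) / 2.0 × 10⁻³ = 801.4 kN.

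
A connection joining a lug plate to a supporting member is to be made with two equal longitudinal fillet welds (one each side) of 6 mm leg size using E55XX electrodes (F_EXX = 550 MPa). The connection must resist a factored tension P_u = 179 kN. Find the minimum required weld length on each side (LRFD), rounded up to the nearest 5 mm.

Throat t_e = 0.707 × 6 = 4.242 mm.
φr_n = 0.75 × 0.6 × 550 × 4.242 × 10⁻³ = 1.05 kN/mm.
L_req = P_u / φr_n = 179 / 1.05 = 170.5 mm total.
Per side: 170.5 / 2 = 85.25 mm.
Round up → use L = 90 mm on each side.

L = 90 mm on each side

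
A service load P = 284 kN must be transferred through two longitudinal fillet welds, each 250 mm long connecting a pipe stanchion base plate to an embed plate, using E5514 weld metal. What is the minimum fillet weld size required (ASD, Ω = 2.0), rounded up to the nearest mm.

w = 5 mm

E55XX → F_EXX = 550 MPa.
Total weld length L = 500 mm.
Required throat t_e = P × Ω / (0.6 F_EXX × L) = 284 × 2.0 / (0.6 × 550 × 500 × 10⁻³) = 3.442 mm.
Required leg w = t_e / 0.707 = 4.869 mm → use 5 mm.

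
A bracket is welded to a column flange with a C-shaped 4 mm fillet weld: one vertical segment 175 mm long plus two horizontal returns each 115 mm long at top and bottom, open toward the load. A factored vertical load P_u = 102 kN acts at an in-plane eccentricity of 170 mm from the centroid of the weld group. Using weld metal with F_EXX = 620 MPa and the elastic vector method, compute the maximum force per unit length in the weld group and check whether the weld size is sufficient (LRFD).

f_max ≈ 938 N/mm; NOT adequate

Total weld length L_w = 405 mm. Treat welds as unit-width lines.
Centroid: x̄ = 2×115×57.5 / 405 = 32.65 mm from the vertical weld.
Polar moment about centroid: J = I_x + I_y = [175³/12 + 2×115×87.5²] + [175×32.65² + 2(115³/12 + 115×24.85²)] = 2790000 mm³.
Direct shear f_v = P/L_w = 102×10³ / 405 = 251.9 N/mm (vertical).
Torsion M = P·e = 102×10³ × 170 = 17340000 N·mm.
Critical point at (x, y) = (82.35, 87.5) from centroid. f_tx = M·y/J = 543.9 N/mm; f_ty = M·x/J = 511.9 N/mm.
Resultant f_max = √[f_tx² + (f_v + f_ty)²] = √[543.9² + (251.9 + 511.9)²] = 937.6 N/mm.
Capacity per unit length: φr_n = 0.75 × 0.6 × 620 × (0.707 × 4) = 789 N/mm.
937.6 > 789 → NOT adequate.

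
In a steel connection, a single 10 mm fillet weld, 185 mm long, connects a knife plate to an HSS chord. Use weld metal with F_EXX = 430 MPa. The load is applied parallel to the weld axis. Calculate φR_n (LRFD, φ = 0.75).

φR_n ≈ 253 kN

Effective throat t_e = 0.707 × 10 = 7.07 mm.
Total length L = 185 mm; A_we = 7.07 × 185 = 1308 mm².
F_nw = 0.6 F_EXX = 0.6 × 430 = 258 MPa.
φR_n = 0.75 × 258 × 1308 × 10⁻³ = 253.1 kN.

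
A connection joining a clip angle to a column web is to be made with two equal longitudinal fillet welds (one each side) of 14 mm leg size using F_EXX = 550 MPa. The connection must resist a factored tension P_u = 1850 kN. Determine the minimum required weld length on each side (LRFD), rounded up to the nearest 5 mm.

Throat t_e = 0.707 × 14 = 9.898 mm.
φr_n = 0.75 × 0.6 × 550 × 9.898 × 10⁻³ = 2.45 kN/mm.
L_req = P_u / φr_n = 1850 / 2.45 = 755.2 mm total.
Per side: 755.2 / 2 = 377.6 mm.
Round up → use L = 380 mm on each side.

L = 380 mm on each side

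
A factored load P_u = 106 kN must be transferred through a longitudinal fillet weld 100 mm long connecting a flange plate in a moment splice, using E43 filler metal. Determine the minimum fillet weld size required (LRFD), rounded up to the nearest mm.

E43XX → F_EXX = 430 MPa.
Total weld length L = 100 mm.
Required throat t_e = P_u / (φ × 0.6 F_EXX × L) = 106 / (0.75 × 0.6 × 430 × 100 × 10⁻³) = 5.478 mm.
Required leg w = t_e / 0.707 = 7.748 mm → use 8 mm.

w = 8 mm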